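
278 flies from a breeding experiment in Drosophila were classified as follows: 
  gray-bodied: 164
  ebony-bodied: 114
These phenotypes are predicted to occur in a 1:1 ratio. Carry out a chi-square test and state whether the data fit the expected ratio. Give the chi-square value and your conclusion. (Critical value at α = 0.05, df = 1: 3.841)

Expected counts for N = 278 under a 1:1 ratio (total parts = 2):
  gray-bodied: 278 × 1/2 = 139
  ebony-bodied: 278 × 1/2 = 139
χ² = Σ (O − E)² / E
  gray-bodied: (164 − 139)² / 139 = 4.4964
  ebony-bodied: (114 − 139)² / 139 = 4.4964
χ² = 4.4964 + 4.4964 = 8.9928 ≈ 8.993
Degrees of freedom = 2 − 1 = 1; critical value at α = 0.05 is 3.841.
Since 8.993 > 3.841, we reject the null hypothesis — the data do not fit the 1:1 ratio.

8.993; not consistent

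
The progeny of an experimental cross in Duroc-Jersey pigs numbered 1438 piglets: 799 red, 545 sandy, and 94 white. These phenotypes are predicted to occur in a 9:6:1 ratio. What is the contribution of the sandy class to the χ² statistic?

Expected counts for N = 1438 under a 9:6:1 ratio (total parts = 16):
  red: 1438 × 9/16 = 808.875
  sandy: 1438 × 6/16 = 539.25
  white: 1438 × 1/16 = 89.875
Contribution of sandy: (545 − 539.25)² / 539.25 = 0.0613

0.061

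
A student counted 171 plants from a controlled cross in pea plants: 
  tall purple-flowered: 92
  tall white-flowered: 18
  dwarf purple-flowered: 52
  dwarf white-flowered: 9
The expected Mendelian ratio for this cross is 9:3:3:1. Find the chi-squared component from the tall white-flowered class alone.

6.168

The 9:3:3:1 ratio has 16 parts, so with N = 171 the expected counts are:
  tall purple-flowered: 171 × 9/16 = 96.1875
  tall white-flowered: 171 × 3/16 = 32.0625
  dwarf purple-flowered: 171 × 3/16 = 32.0625
  dwarf white-flowered: 171 × 1/16 = 10.6875
Contribution of tall white-flowered: (18 − 32.0625)² / 32.0625 = 6.1678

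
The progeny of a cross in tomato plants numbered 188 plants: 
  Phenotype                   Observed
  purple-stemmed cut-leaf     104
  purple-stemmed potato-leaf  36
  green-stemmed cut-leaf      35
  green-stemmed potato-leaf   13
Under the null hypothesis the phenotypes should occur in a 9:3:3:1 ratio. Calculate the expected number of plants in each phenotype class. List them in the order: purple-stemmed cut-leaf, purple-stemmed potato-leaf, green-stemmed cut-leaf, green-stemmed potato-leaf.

105.75, 35.25, 35.25, 11.75

Expected counts for N = 188 under a 9:3:3:1 ratio (total parts = 16):
  purple-stemmed cut-leaf: 188 × 9/16 = 105.75
  purple-stemmed potato-leaf: 188 × 3/16 = 35.25
  green-stemmed cut-leaf: 188 × 3/16 = 35.25
  green-stemmed potato-leaf: 188 × 1/16 = 11.75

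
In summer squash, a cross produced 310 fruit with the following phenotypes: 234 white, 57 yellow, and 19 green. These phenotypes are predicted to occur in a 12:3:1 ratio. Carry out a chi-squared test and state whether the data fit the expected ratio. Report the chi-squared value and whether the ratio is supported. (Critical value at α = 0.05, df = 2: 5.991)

Expected counts for N = 310 under a 12:3:1 ratio (total parts = 16):
  white: 310 × 12/16 = 232.5
  yellow: 310 × 3/16 = 58.125
  green: 310 × 1/16 = 19.375
χ² = Σ (O − E)² / E
  white: (234 − 232.5)² / 232.5 = 0.0097
  yellow: (57 − 58.125)² / 58.125 = 0.0218
  green: (19 − 19.375)² / 19.375 = 0.0073
χ² = 0.0097 + 0.0218 + 0.0073 = 0.0388 ≈ 0.039
Degrees of freedom = 3 − 1 = 2; critical value at α = 0.05 is 5.991.
Since 0.039 < 5.991, we fail to reject the null hypothesis — the data are consistent with the 12:3:1 ratio.

0.039; consistent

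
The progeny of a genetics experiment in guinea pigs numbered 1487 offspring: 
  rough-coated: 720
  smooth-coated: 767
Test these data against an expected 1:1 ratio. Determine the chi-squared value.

Under the 1:1 hypothesis (Σ ratio = 2, N = 1487):
  rough-coated: 1487 × 1/2 = 743.5
  smooth-coated: 1487 × 1/2 = 743.5
χ² = Σ (O − E)² / E
  rough-coated: (720 − 743.5)² / 743.5 = 0.7428
  smooth-coated: (767 − 743.5)² / 743.5 = 0.7428
χ² = 0.7428 + 0.7428 = 1.4856 ≈ 1.486

1.486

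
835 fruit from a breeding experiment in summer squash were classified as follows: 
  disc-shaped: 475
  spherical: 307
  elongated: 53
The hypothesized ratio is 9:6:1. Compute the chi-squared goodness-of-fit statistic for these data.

Under the 9:6:1 hypothesis (Σ ratio = 16, N = 835):
  disc-shaped: 835 × 9/16 = 469.6875
  spherical: 835 × 6/16 = 313.125
  elongated: 835 × 1/16 = 52.1875
χ² = Σ (O − E)² / E
  disc-shaped: (475 − 469.6875)² / 469.6875 = 0.0601
  spherical: (307 − 313.125)² / 313.125 = 0.1198
  elongated: (53 − 52.1875)² / 52.1875 = 0.0126
χ² = 0.0601 + 0.1198 + 0.0126 = 0.1925 ≈ 0.193

0.193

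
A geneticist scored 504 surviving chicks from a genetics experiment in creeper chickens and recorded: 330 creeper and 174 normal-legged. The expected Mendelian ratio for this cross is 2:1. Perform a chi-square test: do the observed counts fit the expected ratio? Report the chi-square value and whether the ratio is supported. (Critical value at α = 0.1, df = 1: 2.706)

0.321; consistent

Expected counts for N = 504 under a 2:1 ratio (total parts = 3):
  creeper: 504 × 2/3 = 336
  normal-legged: 504 × 1/3 = 168
χ² = Σ (O − E)² / E
  creeper: (330 − 336)² / 336 = 0.1071
  normal-legged: (174 − 168)² / 168 = 0.2143
χ² = 0.1071 + 0.2143 = 0.3214 ≈ 0.321
Degrees of freedom = 2 − 1 = 1; critical value at α = 0.1 is 2.706.
Since 0.321 < 2.706, we fail to reject the null hypothesis — the data are consistent with the 2:1 ratio.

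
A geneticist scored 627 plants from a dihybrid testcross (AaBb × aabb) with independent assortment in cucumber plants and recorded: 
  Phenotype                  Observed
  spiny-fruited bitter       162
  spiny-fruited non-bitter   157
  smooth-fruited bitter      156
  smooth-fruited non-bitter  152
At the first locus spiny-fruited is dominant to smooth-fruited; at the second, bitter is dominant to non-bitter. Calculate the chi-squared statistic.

A dihybrid testcross with independent assortment gives a 1:1:1:1 ratio.
Expected counts for N = 627 under a 1:1:1:1 ratio (total parts = 4):
  spiny-fruited bitter: 627 × 1/4 = 156.75
  spiny-fruited non-bitter: 627 × 1/4 = 156.75
  smooth-fruited bitter: 627 × 1/4 = 156.75
  smooth-fruited non-bitter: 627 × 1/4 = 156.75
χ² = Σ (O − E)² / E
  spiny-fruited bitter: (162 − 156.75)² / 156.75 = 0.1758
  spiny-fruited non-bitter: (157 − 156.75)² / 156.75 = 0.0004
  smooth-fruited bitter: (156 − 156.75)² / 156.75 = 0.0036
  smooth-fruited non-bitter: (152 − 156.75)² / 156.75 = 0.1439
χ² = 0.1758 + 0.0004 + 0.0036 + 0.1439 = 0.3237 ≈ 0.324

0.324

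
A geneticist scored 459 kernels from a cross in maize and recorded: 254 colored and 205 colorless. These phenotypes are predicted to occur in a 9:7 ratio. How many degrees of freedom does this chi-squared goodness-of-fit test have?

A goodness-of-fit test with 2 phenotype classes has df = 2 − 1 = 1.

1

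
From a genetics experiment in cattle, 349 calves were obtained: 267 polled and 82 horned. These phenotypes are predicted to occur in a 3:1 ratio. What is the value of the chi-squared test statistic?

Expected counts for N = 349 under a 3:1 ratio (total parts = 4):
  polled: 349 × 3/4 = 261.75
  horned: 349 × 1/4 = 87.25
χ² = Σ (O − E)² / E
  polled: (267 − 261.75)² / 261.75 = 0.1053
  horned: (82 − 87.25)² / 87.25 = 0.3159
χ² = 0.1053 + 0.3159 = 0.4212 ≈ 0.421

0.421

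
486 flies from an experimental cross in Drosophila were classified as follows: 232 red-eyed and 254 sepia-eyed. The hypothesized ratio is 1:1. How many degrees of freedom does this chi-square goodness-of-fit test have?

1

A goodness-of-fit test with 2 phenotype classes has df = 2 − 1 = 1.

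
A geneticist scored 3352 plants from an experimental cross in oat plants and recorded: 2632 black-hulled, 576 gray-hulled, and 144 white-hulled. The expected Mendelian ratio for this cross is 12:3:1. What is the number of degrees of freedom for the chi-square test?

2

A goodness-of-fit test with 3 phenotype classes has df = 3 − 1 = 2.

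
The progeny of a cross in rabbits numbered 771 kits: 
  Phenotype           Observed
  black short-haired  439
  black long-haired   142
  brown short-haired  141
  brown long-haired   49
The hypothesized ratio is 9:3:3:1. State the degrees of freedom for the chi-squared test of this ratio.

A goodness-of-fit test with 4 phenotype classes has df = 4 − 1 = 3.

3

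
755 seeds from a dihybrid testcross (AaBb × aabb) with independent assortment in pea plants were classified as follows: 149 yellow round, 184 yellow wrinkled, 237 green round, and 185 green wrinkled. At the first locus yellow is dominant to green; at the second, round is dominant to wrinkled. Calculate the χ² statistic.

A dihybrid testcross with independent assortment gives a 1:1:1:1 ratio.
The 1:1:1:1 ratio has 4 parts, so with N = 755 the expected counts are:
  yellow round: 755 × 1/4 = 188.75
  yellow wrinkled: 755 × 1/4 = 188.75
  green round: 755 × 1/4 = 188.75
  green wrinkled: 755 × 1/4 = 188.75
χ² = Σ (O − E)² / E
  yellow round: (149 − 188.75)² / 188.75 = 8.3712
  yellow wrinkled: (184 − 188.75)² / 188.75 = 0.1195
  green round: (237 − 188.75)² / 188.75 = 12.3341
  green wrinkled: (185 − 188.75)² / 188.75 = 0.0745
χ² = 8.3712 + 0.1195 + 12.3341 + 0.0745 = 20.8993 ≈ 20.899

20.899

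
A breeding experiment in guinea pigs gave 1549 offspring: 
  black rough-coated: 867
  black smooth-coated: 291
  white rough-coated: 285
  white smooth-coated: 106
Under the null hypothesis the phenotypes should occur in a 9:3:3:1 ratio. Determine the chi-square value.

0.996

The 9:3:3:1 ratio has 16 parts, so with N = 1549 the expected counts are:
  black rough-coated: 1549 × 9/16 = 871.3125
  black smooth-coated: 1549 × 3/16 = 290.4375
  white rough-coated: 1549 × 3/16 = 290.4375
  white smooth-coated: 1549 × 1/16 = 96.8125
χ² = Σ (O − E)² / E
  black rough-coated: (867 − 871.3125)² / 871.3125 = 0.0213
  black smooth-coated: (291 − 290.4375)² / 290.4375 = 0.0011
  white rough-coated: (285 − 290.4375)² / 290.4375 = 0.1018
  white smooth-coated: (106 − 96.8125)² / 96.8125 = 0.8719
χ² = 0.0213 + 0.0011 + 0.1018 + 0.8719 = 0.9961 ≈ 0.996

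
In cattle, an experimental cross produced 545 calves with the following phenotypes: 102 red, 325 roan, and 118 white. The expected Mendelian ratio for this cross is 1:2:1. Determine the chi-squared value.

Total ratio parts = 4. Expected numbers out of 545:
  red: 545 × 1/4 = 136.25
  roan: 545 × 2/4 = 272.5
  white: 545 × 1/4 = 136.25
χ² = Σ (O − E)² / E
  red: (102 − 136.25)² / 136.25 = 8.6096
  roan: (325 − 272.5)² / 272.5 = 10.1147
  white: (118 − 136.25)² / 136.25 = 2.4445
χ² = 8.6096 + 10.1147 + 2.4445 = 21.1688 ≈ 21.169

21.169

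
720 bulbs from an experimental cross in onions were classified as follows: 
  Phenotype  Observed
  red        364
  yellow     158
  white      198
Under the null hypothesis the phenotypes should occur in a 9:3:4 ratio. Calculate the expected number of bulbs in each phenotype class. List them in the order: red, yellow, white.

The 9:3:4 ratio has 16 parts, so with N = 720 the expected counts are:
  red: 720 × 9/16 = 405
  yellow: 720 × 3/16 = 135
  white: 720 × 4/16 = 180

405, 135, 180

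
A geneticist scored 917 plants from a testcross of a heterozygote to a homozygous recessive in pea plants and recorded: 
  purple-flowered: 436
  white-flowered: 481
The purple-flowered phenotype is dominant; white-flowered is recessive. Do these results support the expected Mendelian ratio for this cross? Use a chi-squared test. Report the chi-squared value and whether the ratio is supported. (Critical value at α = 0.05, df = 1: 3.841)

A testcross of a heterozygote (Aa × aa) gives a 1:1 phenotypic ratio.
The 1:1 ratio has 2 parts, so with N = 917 the expected counts are:
  purple-flowered: 917 × 1/2 = 458.5
  white-flowered: 917 × 1/2 = 458.5
χ² = Σ (O − E)² / E
  purple-flowered: (436 − 458.5)² / 458.5 = 1.1041
  white-flowered: (481 − 458.5)² / 458.5 = 1.1041
χ² = 1.1041 + 1.1041 = 2.2082 ≈ 2.208
Degrees of freedom = 2 − 1 = 1; critical value at α = 0.05 is 3.841.
Since 2.208 < 3.841, we fail to reject the null hypothesis — the data are consistent with the 1:1 ratio.

2.208; consistent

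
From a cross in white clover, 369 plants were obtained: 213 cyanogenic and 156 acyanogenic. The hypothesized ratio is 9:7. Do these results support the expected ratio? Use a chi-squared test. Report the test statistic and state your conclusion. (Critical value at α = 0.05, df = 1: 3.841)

Under the 9:7 hypothesis (Σ ratio = 16, N = 369):
  cyanogenic: 369 × 9/16 = 207.5625
  acyanogenic: 369 × 7/16 = 161.4375
χ² = Σ (O − E)² / E
  cyanogenic: (213 − 207.5625)² / 207.5625 = 0.1424
  acyanogenic: (156 − 161.4375)² / 161.4375 = 0.1831
χ² = 0.1424 + 0.1831 = 0.3255 ≈ 0.326
Degrees of freedom = 2 − 1 = 1; critical value at α = 0.05 is 3.841.
Since 0.326 < 3.841, we fail to reject the null hypothesis — the data are consistent with the 9:7 ratio.

0.326; consistent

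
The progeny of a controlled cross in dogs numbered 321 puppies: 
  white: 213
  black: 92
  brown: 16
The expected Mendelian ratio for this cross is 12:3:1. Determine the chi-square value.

Total ratio parts = 16. Expected numbers out of 321:
  white: 321 × 12/16 = 240.75
  black: 321 × 3/16 = 60.1875
  brown: 321 × 1/16 = 20.0625
χ² = Σ (O − E)² / E
  white: (213 − 240.75)² / 240.75 = 3.1986
  black: (92 − 60.1875)² / 60.1875 = 16.8147
  brown: (16 − 20.0625)² / 20.0625 = 0.8226
χ² = 3.1986 + 16.8147 + 0.8226 = 20.8359 ≈ 20.836

20.836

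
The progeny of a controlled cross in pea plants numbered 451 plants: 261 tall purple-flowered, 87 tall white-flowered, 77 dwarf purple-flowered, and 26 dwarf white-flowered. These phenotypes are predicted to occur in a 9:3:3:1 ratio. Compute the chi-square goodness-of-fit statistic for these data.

1.127

Total ratio parts = 16. Expected numbers out of 451:
  tall purple-flowered: 451 × 9/16 = 253.6875
  tall white-flowered: 451 × 3/16 = 84.5625
  dwarf purple-flowered: 451 × 3/16 = 84.5625
  dwarf white-flowered: 451 × 1/16 = 28.1875
χ² = Σ (O − E)² / E
  tall purple-flowered: (261 − 253.6875)² / 253.6875 = 0.2108
  tall white-flowered: (87 − 84.5625)² / 84.5625 = 0.0703
  dwarf purple-flowered: (77 − 84.5625)² / 84.5625 = 0.6763
  dwarf white-flowered: (26 − 28.1875)² / 28.1875 = 0.1698
χ² = 0.2108 + 0.0703 + 0.6763 + 0.1698 = 1.1272 ≈ 1.127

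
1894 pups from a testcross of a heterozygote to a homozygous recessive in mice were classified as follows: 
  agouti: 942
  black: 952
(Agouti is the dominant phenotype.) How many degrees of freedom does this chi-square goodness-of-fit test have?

A testcross of a heterozygote (Aa × aa) gives a 1:1 phenotypic ratio.
A goodness-of-fit test with 2 phenotype classes has df = 2 − 1 = 1.

1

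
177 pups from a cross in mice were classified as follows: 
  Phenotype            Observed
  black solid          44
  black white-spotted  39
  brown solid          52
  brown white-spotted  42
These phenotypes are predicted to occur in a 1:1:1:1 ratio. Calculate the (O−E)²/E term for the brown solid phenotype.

The 1:1:1:1 ratio has 4 parts, so with N = 177 the expected counts are:
  black solid: 177 × 1/4 = 44.25
  black white-spotted: 177 × 1/4 = 44.25
  brown solid: 177 × 1/4 = 44.25
  brown white-spotted: 177 × 1/4 = 44.25
Contribution of brown solid: (52 − 44.25)² / 44.25 = 1.3573

1.357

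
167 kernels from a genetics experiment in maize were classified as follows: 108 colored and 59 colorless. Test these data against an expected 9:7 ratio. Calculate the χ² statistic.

4.812

The 9:7 ratio has 16 parts, so with N = 167 the expected counts are:
  colored: 167 × 9/16 = 93.9375
  colorless: 167 × 7/16 = 73.0625
χ² = Σ (O − E)² / E
  colored: (108 − 93.9375)² / 93.9375 = 2.1052
  colorless: (59 − 73.0625)² / 73.0625 = 2.7066
χ² = 2.1052 + 2.7066 = 4.8118 ≈ 4.812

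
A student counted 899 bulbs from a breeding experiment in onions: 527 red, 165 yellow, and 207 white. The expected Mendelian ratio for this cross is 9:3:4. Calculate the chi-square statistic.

Total ratio parts = 16. Expected numbers out of 899:
  red: 899 × 9/16 = 505.6875
  yellow: 899 × 3/16 = 168.5625
  white: 899 × 4/16 = 224.75
χ² = Σ (O − E)² / E
  red: (527 − 505.6875)² / 505.6875 = 0.8982
  yellow: (165 − 168.5625)² / 168.5625 = 0.0753
  white: (207 − 224.75)² / 224.75 = 1.4018
χ² = 0.8982 + 0.0753 + 1.4018 = 2.3753 ≈ 2.375

2.375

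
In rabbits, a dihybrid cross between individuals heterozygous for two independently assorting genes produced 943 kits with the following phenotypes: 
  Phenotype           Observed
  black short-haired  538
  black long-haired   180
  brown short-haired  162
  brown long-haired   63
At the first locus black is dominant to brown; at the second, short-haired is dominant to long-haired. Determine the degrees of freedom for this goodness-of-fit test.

3

A dihybrid F₂ with independent assortment and complete dominance at both loci gives a 9:3:3:1 phenotypic ratio.
A goodness-of-fit test with 4 phenotype classes has df = 4 − 1 = 3.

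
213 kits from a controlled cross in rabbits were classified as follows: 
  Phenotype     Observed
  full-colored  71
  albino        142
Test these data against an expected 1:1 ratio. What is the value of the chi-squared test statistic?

Expected counts for N = 213 under a 1:1 ratio (total parts = 2):
  full-colored: 213 × 1/2 = 106.5
  albino: 213 × 1/2 = 106.5
χ² = Σ (O − E)² / E
  full-colored: (71 − 106.5)² / 106.5 = 11.8333
  albino: (142 − 106.5)² / 106.5 = 11.8333
χ² = 11.8333 + 11.8333 = 23.6666 ≈ 23.667

23.667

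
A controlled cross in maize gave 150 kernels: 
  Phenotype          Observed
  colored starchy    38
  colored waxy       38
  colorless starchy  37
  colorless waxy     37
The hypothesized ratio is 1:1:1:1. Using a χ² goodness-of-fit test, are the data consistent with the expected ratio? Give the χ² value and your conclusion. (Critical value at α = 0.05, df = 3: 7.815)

Under the 1:1:1:1 hypothesis (Σ ratio = 4, N = 150):
  colored starchy: 150 × 1/4 = 37.5
  colored waxy: 150 × 1/4 = 37.5
  colorless starchy: 150 × 1/4 = 37.5
  colorless waxy: 150 × 1/4 = 37.5
χ² = Σ (O − E)² / E
  colored starchy: (38 − 37.5)² / 37.5 = 0.0067
  colored waxy: (38 − 37.5)² / 37.5 = 0.0067
  colorless starchy: (37 − 37.5)² / 37.5 = 0.0067
  colorless waxy: (37 − 37.5)² / 37.5 = 0.0067
χ² = 0.0067 + 0.0067 + 0.0067 + 0.0067 = 0.0268 ≈ 0.027
Degrees of freedom = 4 − 1 = 3; critical value at α = 0.05 is 7.815.
Since 0.027 < 7.815, we fail to reject the null hypothesis — the data are consistent with the 1:1:1:1 ratio.

0.027; consistent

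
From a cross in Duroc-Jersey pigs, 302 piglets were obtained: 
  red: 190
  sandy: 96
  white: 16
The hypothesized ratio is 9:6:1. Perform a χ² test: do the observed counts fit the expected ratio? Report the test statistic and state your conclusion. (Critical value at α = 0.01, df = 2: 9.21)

5.450; consistent

Expected counts for N = 302 under a 9:6:1 ratio (total parts = 16):
  red: 302 × 9/16 = 169.875
  sandy: 302 × 6/16 = 113.25
  white: 302 × 1/16 = 18.875
χ² = Σ (O − E)² / E
  red: (190 − 169.875)² / 169.875 = 2.3842
  sandy: (96 − 113.25)² / 113.25 = 2.6275
  white: (16 − 18.875)² / 18.875 = 0.4379
χ² = 2.3842 + 2.6275 + 0.4379 = 5.4496 ≈ 5.450
Degrees of freedom = 3 − 1 = 2; critical value at α = 0.01 is 9.21.
Since 5.450 < 9.21, we fail to reject the null hypothesis — the data are consistent with the 9:6:1 ratio.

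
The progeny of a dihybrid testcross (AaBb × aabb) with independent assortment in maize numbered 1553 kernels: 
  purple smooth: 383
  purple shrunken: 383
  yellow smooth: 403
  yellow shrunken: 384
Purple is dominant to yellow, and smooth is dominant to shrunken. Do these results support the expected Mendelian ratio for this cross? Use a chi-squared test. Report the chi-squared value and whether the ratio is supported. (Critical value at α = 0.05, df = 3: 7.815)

A dihybrid testcross with independent assortment gives a 1:1:1:1 ratio.
The 1:1:1:1 ratio has 4 parts, so with N = 1553 the expected counts are:
  purple smooth: 1553 × 1/4 = 388.25
  purple shrunken: 1553 × 1/4 = 388.25
  yellow smooth: 1553 × 1/4 = 388.25
  yellow shrunken: 1553 × 1/4 = 388.25
χ² = Σ (O − E)² / E
  purple smooth: (383 − 388.25)² / 388.25 = 0.0710
  purple shrunken: (383 − 388.25)² / 388.25 = 0.0710
  yellow smooth: (403 − 388.25)² / 388.25 = 0.5604
  yellow shrunken: (384 − 388.25)² / 388.25 = 0.0465
χ² = 0.0710 + 0.0710 + 0.5604 + 0.0465 = 0.7489 ≈ 0.749
Degrees of freedom = 4 − 1 = 3; critical value at α = 0.05 is 7.815.
Since 0.749 < 7.815, we fail to reject the null hypothesis — the data are consistent with the 1:1:1:1 ratio.

0.749; consistent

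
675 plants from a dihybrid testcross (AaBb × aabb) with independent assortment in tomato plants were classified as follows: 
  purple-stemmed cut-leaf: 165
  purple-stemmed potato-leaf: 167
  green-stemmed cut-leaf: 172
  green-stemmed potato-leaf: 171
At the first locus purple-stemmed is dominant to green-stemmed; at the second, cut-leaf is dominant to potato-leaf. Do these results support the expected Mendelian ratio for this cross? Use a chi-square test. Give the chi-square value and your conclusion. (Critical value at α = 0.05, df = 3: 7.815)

A dihybrid testcross with independent assortment gives a 1:1:1:1 ratio.
Expected counts for N = 675 under a 1:1:1:1 ratio (total parts = 4):
  purple-stemmed cut-leaf: 675 × 1/4 = 168.75
  purple-stemmed potato-leaf: 675 × 1/4 = 168.75
  green-stemmed cut-leaf: 675 × 1/4 = 168.75
  green-stemmed potato-leaf: 675 × 1/4 = 168.75
χ² = Σ (O − E)² / E
  purple-stemmed cut-leaf: (165 − 168.75)² / 168.75 = 0.0833
  purple-stemmed potato-leaf: (167 − 168.75)² / 168.75 = 0.0181
  green-stemmed cut-leaf: (172 − 168.75)² / 168.75 = 0.0626
  green-stemmed potato-leaf: (171 − 168.75)² / 168.75 = 0.0300
χ² = 0.0833 + 0.0181 + 0.0626 + 0.0300 = 0.194
Degrees of freedom = 4 − 1 = 3; critical value at α = 0.05 is 7.815.
Since 0.194 < 7.815, we fail to reject the null hypothesis — the data are consistent with the 1:1:1:1 ratio.

0.194; consistent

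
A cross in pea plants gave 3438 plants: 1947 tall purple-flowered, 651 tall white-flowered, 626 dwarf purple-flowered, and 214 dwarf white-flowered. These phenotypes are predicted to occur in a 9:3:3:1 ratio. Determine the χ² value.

0.694

Expected counts for N = 3438 under a 9:3:3:1 ratio (total parts = 16):
  tall purple-flowered: 3438 × 9/16 = 1933.875
  tall white-flowered: 3438 × 3/16 = 644.625
  dwarf purple-flowered: 3438 × 3/16 = 644.625
  dwarf white-flowered: 3438 × 1/16 = 214.875
χ² = Σ (O − E)² / E
  tall purple-flowered: (1947 − 1933.875)² / 1933.875 = 0.0891
  tall white-flowered: (651 − 644.625)² / 644.625 = 0.0630
  dwarf purple-flowered: (626 − 644.625)² / 644.625 = 0.5381
  dwarf white-flowered: (214 − 214.875)² / 214.875 = 0.0036
χ² = 0.0891 + 0.0630 + 0.5381 + 0.0036 = 0.6938 ≈ 0.694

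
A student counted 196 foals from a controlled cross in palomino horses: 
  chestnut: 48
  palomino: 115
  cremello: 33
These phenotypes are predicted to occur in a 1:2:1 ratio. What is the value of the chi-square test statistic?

Total ratio parts = 4. Expected numbers out of 196:
  chestnut: 196 × 1/4 = 49
  palomino: 196 × 2/4 = 98
  cremello: 196 × 1/4 = 49
χ² = Σ (O − E)² / E
  chestnut: (48 − 49)² / 49 = 0.0204
  palomino: (115 − 98)² / 98 = 2.9490
  cremello: (33 − 49)² / 49 = 5.2245
χ² = 0.0204 + 2.9490 + 5.2245 = 8.1939 ≈ 8.194

8.194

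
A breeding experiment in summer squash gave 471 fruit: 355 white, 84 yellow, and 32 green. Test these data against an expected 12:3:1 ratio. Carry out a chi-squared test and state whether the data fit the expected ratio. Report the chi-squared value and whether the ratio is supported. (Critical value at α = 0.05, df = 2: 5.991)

Under the 12:3:1 hypothesis (Σ ratio = 16, N = 471):
  white: 471 × 12/16 = 353.25
  yellow: 471 × 3/16 = 88.3125
  green: 471 × 1/16 = 29.4375
χ² = Σ (O − E)² / E
  white: (355 − 353.25)² / 353.25 = 0.0087
  yellow: (84 − 88.3125)² / 88.3125 = 0.2106
  green: (32 − 29.4375)² / 29.4375 = 0.2231
χ² = 0.0087 + 0.2106 + 0.2231 = 0.4424 ≈ 0.442
Degrees of freedom = 3 − 1 = 2; critical value at α = 0.05 is 5.991.
Since 0.442 < 5.991, we fail to reject the null hypothesis — the data are consistent with the 12:3:1 ratio.

0.442; consistent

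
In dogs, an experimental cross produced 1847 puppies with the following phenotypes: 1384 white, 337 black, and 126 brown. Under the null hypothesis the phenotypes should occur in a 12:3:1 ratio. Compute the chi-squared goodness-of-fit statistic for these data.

Expected counts for N = 1847 under a 12:3:1 ratio (total parts = 16):
  white: 1847 × 12/16 = 1385.25
  black: 1847 × 3/16 = 346.3125
  brown: 1847 × 1/16 = 115.4375
χ² = Σ (O − E)² / E
  white: (1384 − 1385.25)² / 1385.25 = 0.0011
  black: (337 − 346.3125)² / 346.3125 = 0.2504
  brown: (126 − 115.4375)² / 115.4375 = 0.9665
χ² = 0.0011 + 0.2504 + 0.9665 = 1.218

1.218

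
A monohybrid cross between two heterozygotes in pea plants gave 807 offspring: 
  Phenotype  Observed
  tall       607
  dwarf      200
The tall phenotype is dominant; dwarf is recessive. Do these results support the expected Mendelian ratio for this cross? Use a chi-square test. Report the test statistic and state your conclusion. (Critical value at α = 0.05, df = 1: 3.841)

For a monohybrid cross between heterozygotes with complete dominance, the expected phenotypic ratio is 3:1.
Under the 3:1 hypothesis (Σ ratio = 4, N = 807):
  tall: 807 × 3/4 = 605.25
  dwarf: 807 × 1/4 = 201.75
χ² = Σ (O − E)² / E
  tall: (607 − 605.25)² / 605.25 = 0.0051
  dwarf: (200 − 201.75)² / 201.75 = 0.0152
χ² = 0.0051 + 0.0152 = 0.0203 ≈ 0.020
Degrees of freedom = 2 − 1 = 1; critical value at α = 0.05 is 3.841.
Since 0.020 < 3.841, we fail to reject the null hypothesis — the data are consistent with the 3:1 ratio.

0.020; consistent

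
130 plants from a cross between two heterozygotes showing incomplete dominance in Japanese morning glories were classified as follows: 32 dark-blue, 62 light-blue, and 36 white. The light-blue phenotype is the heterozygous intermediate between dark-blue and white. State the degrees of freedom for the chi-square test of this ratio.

With incomplete dominance, a heterozygote × heterozygote cross gives a 1:2:1 phenotypic ratio.
A goodness-of-fit test with 3 phenotype classes has df = 3 − 1 = 2.

2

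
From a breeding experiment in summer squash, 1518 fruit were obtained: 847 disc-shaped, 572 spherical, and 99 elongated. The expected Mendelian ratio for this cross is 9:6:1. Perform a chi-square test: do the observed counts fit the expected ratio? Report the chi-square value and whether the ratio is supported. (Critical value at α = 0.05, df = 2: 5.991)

0.248; consistent

Total ratio parts = 16. Expected numbers out of 1518:
  disc-shaped: 1518 × 9/16 = 853.875
  spherical: 1518 × 6/16 = 569.25
  elongated: 1518 × 1/16 = 94.875
χ² = Σ (O − E)² / E
  disc-shaped: (847 − 853.875)² / 853.875 = 0.0554
  spherical: (572 − 569.25)² / 569.25 = 0.0133
  elongated: (99 − 94.875)² / 94.875 = 0.1793
χ² = 0.0554 + 0.0133 + 0.1793 = 0.248
Degrees of freedom = 3 − 1 = 2; critical value at α = 0.05 is 5.991.
Since 0.248 < 5.991, we fail to reject the null hypothesis — the data are consistent with the 9:6:1 ratio.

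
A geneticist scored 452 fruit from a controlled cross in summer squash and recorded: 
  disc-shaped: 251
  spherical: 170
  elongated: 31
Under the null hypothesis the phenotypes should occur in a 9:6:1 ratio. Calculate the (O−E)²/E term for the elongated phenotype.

Under the 9:6:1 hypothesis (Σ ratio = 16, N = 452):
  disc-shaped: 452 × 9/16 = 254.25
  spherical: 452 × 6/16 = 169.5
  elongated: 452 × 1/16 = 28.25
Contribution of elongated: (31 − 28.25)² / 28.25 = 0.2677

0.268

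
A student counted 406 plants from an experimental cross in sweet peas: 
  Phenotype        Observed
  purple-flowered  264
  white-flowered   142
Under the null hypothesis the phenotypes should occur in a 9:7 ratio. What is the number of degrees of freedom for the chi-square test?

1

A goodness-of-fit test with 2 phenotype classes has df = 2 − 1 = 1.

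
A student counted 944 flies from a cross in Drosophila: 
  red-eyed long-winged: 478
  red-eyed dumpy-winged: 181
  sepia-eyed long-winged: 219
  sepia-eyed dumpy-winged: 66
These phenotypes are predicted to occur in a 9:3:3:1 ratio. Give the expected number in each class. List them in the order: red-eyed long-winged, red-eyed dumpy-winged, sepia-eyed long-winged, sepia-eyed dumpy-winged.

531, 177, 177, 59

Expected counts for N = 944 under a 9:3:3:1 ratio (total parts = 16):
  red-eyed long-winged: 944 × 9/16 = 531
  red-eyed dumpy-winged: 944 × 3/16 = 177
  sepia-eyed long-winged: 944 × 3/16 = 177
  sepia-eyed dumpy-winged: 944 × 1/16 = 59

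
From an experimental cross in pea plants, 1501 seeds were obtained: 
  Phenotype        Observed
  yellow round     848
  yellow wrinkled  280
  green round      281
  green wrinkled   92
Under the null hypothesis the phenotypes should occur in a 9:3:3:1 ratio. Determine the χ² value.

Total ratio parts = 16. Expected numbers out of 1501:
  yellow round: 1501 × 9/16 = 844.3125
  yellow wrinkled: 1501 × 3/16 = 281.4375
  green round: 1501 × 3/16 = 281.4375
  green wrinkled: 1501 × 1/16 = 93.8125
χ² = Σ (O − E)² / E
  yellow round: (848 − 844.3125)² / 844.3125 = 0.0161
  yellow wrinkled: (280 − 281.4375)² / 281.4375 = 0.0073
  green round: (281 − 281.4375)² / 281.4375 = 0.0007
  green wrinkled: (92 − 93.8125)² / 93.8125 = 0.0350
χ² = 0.0161 + 0.0073 + 0.0007 + 0.0350 = 0.0591 ≈ 0.059

0.059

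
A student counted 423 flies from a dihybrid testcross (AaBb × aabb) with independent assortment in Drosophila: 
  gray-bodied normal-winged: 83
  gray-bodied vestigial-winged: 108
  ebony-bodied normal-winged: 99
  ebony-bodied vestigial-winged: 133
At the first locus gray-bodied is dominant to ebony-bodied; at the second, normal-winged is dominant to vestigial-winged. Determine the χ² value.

12.395

A dihybrid testcross with independent assortment gives a 1:1:1:1 ratio.
The 1:1:1:1 ratio has 4 parts, so with N = 423 the expected counts are:
  gray-bodied normal-winged: 423 × 1/4 = 105.75
  gray-bodied vestigial-winged: 423 × 1/4 = 105.75
  ebony-bodied normal-winged: 423 × 1/4 = 105.75
  ebony-bodied vestigial-winged: 423 × 1/4 = 105.75
χ² = Σ (O − E)² / E
  gray-bodied normal-winged: (83 − 105.75)² / 105.75 = 4.8942
  gray-bodied vestigial-winged: (108 − 105.75)² / 105.75 = 0.0479
  ebony-bodied normal-winged: (99 − 105.75)² / 105.75 = 0.4309
  ebony-bodied vestigial-winged: (133 − 105.75)² / 105.75 = 7.0219
χ² = 4.8942 + 0.0479 + 0.4309 + 7.0219 = 12.3949 ≈ 12.395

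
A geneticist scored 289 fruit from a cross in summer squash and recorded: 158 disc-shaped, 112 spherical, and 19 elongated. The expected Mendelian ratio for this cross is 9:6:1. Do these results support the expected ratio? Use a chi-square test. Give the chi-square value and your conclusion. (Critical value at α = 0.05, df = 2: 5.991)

Expected counts for N = 289 under a 9:6:1 ratio (total parts = 16):
  disc-shaped: 289 × 9/16 = 162.5625
  spherical: 289 × 6/16 = 108.375
  elongated: 289 × 1/16 = 18.0625
χ² = Σ (O − E)² / E
  disc-shaped: (158 − 162.5625)² / 162.5625 = 0.1281
  spherical: (112 − 108.375)² / 108.375 = 0.1213
  elongated: (19 − 18.0625)² / 18.0625 = 0.0487
χ² = 0.1281 + 0.1213 + 0.0487 = 0.2981 ≈ 0.298
Degrees of freedom = 3 − 1 = 2; critical value at α = 0.05 is 5.991.
Since 0.298 < 5.991, we fail to reject the null hypothesis — the data are consistent with the 9:6:1 ratio.

0.298; consistent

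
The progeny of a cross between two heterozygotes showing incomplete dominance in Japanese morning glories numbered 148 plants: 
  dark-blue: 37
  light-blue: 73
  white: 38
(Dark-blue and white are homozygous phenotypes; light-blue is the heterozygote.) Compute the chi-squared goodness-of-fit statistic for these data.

0.041

With incomplete dominance, a heterozygote × heterozygote cross gives a 1:2:1 phenotypic ratio.
Under the 1:2:1 hypothesis (Σ ratio = 4, N = 148):
  dark-blue: 148 × 1/4 = 37
  light-blue: 148 × 2/4 = 74
  white: 148 × 1/4 = 37
χ² = Σ (O − E)² / E
  dark-blue: (37 − 37)² / 37 = 0.0000
  light-blue: (73 − 74)² / 74 = 0.0135
  white: (38 − 37)² / 37 = 0.0270
χ² = 0.0000 + 0.0135 + 0.0270 = 0.0405 ≈ 0.041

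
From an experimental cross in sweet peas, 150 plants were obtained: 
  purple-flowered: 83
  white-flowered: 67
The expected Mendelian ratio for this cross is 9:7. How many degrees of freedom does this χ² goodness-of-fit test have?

A goodness-of-fit test with 2 phenotype classes has df = 2 − 1 = 1.

1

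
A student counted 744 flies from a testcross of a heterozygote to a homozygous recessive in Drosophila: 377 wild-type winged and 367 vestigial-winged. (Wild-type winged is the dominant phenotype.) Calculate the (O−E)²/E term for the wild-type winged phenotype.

A testcross of a heterozygote (Aa × aa) gives a 1:1 phenotypic ratio.
The 1:1 ratio has 2 parts, so with N = 744 the expected counts are:
  wild-type winged: 744 × 1/2 = 372
  vestigial-winged: 744 × 1/2 = 372
Contribution of wild-type winged: (377 − 372)² / 372 = 0.0672

0.067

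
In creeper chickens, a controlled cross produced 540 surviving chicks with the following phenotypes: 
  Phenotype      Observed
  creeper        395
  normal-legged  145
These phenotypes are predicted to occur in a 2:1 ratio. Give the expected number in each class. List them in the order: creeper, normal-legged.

360, 180

Total ratio parts = 3. Expected numbers out of 540:
  creeper: 540 × 2/3 = 360
  normal-legged: 540 × 1/3 = 180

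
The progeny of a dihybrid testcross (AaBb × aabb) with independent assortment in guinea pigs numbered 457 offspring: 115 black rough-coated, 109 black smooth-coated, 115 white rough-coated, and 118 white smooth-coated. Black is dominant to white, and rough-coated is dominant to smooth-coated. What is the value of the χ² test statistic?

A dihybrid testcross with independent assortment gives a 1:1:1:1 ratio.
Under the 1:1:1:1 hypothesis (Σ ratio = 4, N = 457):
  black rough-coated: 457 × 1/4 = 114.25
  black smooth-coated: 457 × 1/4 = 114.25
  white rough-coated: 457 × 1/4 = 114.25
  white smooth-coated: 457 × 1/4 = 114.25
χ² = Σ (O − E)² / E
  black rough-coated: (115 − 114.25)² / 114.25 = 0.0049
  black smooth-coated: (109 − 114.25)² / 114.25 = 0.2412
  white rough-coated: (115 − 114.25)² / 114.25 = 0.0049
  white smooth-coated: (118 − 114.25)² / 114.25 = 0.1231
χ² = 0.0049 + 0.2412 + 0.0049 + 0.1231 = 0.3741 ≈ 0.374

0.374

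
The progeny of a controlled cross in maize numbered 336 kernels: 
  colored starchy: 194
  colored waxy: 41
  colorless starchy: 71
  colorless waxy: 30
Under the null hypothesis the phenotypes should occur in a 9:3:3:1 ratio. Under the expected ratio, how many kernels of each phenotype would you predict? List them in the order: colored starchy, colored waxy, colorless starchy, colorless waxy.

The 9:3:3:1 ratio has 16 parts, so with N = 336 the expected counts are:
  colored starchy: 336 × 9/16 = 189
  colored waxy: 336 × 3/16 = 63
  colorless starchy: 336 × 3/16 = 63
  colorless waxy: 336 × 1/16 = 21

189, 63, 63, 21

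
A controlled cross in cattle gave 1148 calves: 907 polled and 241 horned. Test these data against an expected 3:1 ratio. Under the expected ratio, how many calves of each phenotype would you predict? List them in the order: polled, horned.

Total ratio parts = 4. Expected numbers out of 1148:
  polled: 1148 × 3/4 = 861
  horned: 1148 × 1/4 = 287

861, 287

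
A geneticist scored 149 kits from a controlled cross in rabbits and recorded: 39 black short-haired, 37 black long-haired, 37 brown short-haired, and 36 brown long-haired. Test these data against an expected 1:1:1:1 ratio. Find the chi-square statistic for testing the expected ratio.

Expected counts for N = 149 under a 1:1:1:1 ratio (total parts = 4):
  black short-haired: 149 × 1/4 = 37.25
  black long-haired: 149 × 1/4 = 37.25
  brown short-haired: 149 × 1/4 = 37.25
  brown long-haired: 149 × 1/4 = 37.25
χ² = Σ (O − E)² / E
  black short-haired: (39 − 37.25)² / 37.25 = 0.0822
  black long-haired: (37 − 37.25)² / 37.25 = 0.0017
  brown short-haired: (37 − 37.25)² / 37.25 = 0.0017
  brown long-haired: (36 − 37.25)² / 37.25 = 0.0419
χ² = 0.0822 + 0.0017 + 0.0017 + 0.0419 = 0.1275 ≈ 0.128

0.128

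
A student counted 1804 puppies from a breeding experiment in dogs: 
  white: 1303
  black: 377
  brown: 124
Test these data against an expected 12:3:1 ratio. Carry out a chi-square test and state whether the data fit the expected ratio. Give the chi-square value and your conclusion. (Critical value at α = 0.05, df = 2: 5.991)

7.409; not consistent

The 12:3:1 ratio has 16 parts, so with N = 1804 the expected counts are:
  white: 1804 × 12/16 = 1353
  black: 1804 × 3/16 = 338.25
  brown: 1804 × 1/16 = 112.75
χ² = Σ (O − E)² / E
  white: (1303 − 1353)² / 1353 = 1.8477
  black: (377 − 338.25)² / 338.25 = 4.4392
  brown: (124 − 112.75)² / 112.75 = 1.1225
χ² = 1.8477 + 4.4392 + 1.1225 = 7.4094 ≈ 7.409
Degrees of freedom = 3 − 1 = 2; critical value at α = 0.05 is 5.991.
Since 7.409 > 5.991, we reject the null hypothesis — the data do not fit the 12:3:1 ratio.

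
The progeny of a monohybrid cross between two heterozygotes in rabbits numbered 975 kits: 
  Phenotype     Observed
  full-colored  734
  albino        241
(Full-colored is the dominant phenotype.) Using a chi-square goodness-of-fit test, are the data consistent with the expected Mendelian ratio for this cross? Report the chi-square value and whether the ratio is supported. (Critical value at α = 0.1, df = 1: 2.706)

0.041; consistent

For a monohybrid cross between heterozygotes with complete dominance, the expected phenotypic ratio is 3:1.
Total ratio parts = 4. Expected numbers out of 975:
  full-colored: 975 × 3/4 = 731.25
  albino: 975 × 1/4 = 243.75
χ² = Σ (O − E)² / E
  full-colored: (734 − 731.25)² / 731.25 = 0.0103
  albino: (241 − 243.75)² / 243.75 = 0.0310
χ² = 0.0103 + 0.0310 = 0.0413 ≈ 0.041
Degrees of freedom = 2 − 1 = 1; critical value at α = 0.1 is 2.706.
Since 0.041 < 2.706, we fail to reject the null hypothesis — the data are consistent with the 3:1 ratio.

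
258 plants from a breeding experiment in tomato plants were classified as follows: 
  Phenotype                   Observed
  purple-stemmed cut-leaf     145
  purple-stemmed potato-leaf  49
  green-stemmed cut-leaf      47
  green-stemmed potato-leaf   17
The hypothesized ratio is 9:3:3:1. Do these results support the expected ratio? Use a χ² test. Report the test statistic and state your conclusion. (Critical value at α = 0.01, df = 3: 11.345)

Expected counts for N = 258 under a 9:3:3:1 ratio (total parts = 16):
  purple-stemmed cut-leaf: 258 × 9/16 = 145.125
  purple-stemmed potato-leaf: 258 × 3/16 = 48.375
  green-stemmed cut-leaf: 258 × 3/16 = 48.375
  green-stemmed potato-leaf: 258 × 1/16 = 16.125
χ² = Σ (O − E)² / E
  purple-stemmed cut-leaf: (145 − 145.125)² / 145.125 = 0.0001
  purple-stemmed potato-leaf: (49 − 48.375)² / 48.375 = 0.0081
  green-stemmed cut-leaf: (47 − 48.375)² / 48.375 = 0.0391
  green-stemmed potato-leaf: (17 − 16.125)² / 16.125 = 0.0475
χ² = 0.0001 + 0.0081 + 0.0391 + 0.0475 = 0.0948 ≈ 0.095
Degrees of freedom = 4 − 1 = 3; critical value at α = 0.01 is 11.345.
Since 0.095 < 11.345, we fail to reject the null hypothesis — the data are consistent with the 9:3:3:1 ratio.

0.095; consistent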